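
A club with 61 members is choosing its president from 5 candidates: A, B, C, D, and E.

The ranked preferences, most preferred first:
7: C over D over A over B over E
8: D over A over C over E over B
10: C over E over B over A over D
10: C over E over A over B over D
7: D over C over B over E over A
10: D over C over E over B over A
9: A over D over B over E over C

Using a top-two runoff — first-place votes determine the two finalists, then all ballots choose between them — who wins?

D

Round 1 first-place votes: A 9, B 0, C 27, D 25, E 0. C and D advance.
Runoff: C is ranked above D on 27 ballots, D above C on 34.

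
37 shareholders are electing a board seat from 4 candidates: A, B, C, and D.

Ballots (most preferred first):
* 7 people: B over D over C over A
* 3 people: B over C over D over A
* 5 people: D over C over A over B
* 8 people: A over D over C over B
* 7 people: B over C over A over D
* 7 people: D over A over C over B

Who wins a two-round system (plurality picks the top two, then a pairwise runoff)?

D

Round 1 first-place votes: A 8, B 17, C 0, D 12. B and D advance.
Runoff: B is ranked above D on 17 ballots, D above B on 20.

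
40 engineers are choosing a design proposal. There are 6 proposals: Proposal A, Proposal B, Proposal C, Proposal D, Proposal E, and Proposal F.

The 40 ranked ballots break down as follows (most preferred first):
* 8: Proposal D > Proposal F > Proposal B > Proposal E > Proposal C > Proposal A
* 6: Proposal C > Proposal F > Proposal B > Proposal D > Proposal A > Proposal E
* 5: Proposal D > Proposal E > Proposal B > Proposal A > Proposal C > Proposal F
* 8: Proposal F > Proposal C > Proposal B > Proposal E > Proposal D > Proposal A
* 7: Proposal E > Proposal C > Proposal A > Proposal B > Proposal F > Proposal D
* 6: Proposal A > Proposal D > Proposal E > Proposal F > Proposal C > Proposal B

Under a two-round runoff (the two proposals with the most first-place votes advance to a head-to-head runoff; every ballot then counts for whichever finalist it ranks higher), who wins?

Round 1 first-place votes: Proposal A 6, Proposal B 0, Proposal C 6, Proposal D 13, Proposal E 7, Proposal F 8. Proposal D and Proposal F advance.
Runoff: Proposal D is ranked above Proposal F on 19 ballots, Proposal F above Proposal D on 21.

Proposal F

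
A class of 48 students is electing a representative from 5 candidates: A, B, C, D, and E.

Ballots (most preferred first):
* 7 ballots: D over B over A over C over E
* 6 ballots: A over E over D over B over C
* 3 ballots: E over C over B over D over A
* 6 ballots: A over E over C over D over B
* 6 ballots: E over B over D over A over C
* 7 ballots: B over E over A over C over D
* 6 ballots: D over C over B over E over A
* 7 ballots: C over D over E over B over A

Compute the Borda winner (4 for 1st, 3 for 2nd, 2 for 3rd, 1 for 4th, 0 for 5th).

A: 7×2 + 6×4 + 3×0 + 6×4 + 6×1 + 7×2 + 6×0 + 7×0 = 82
B: 7×3 + 6×1 + 3×2 + 6×0 + 6×3 + 7×4 + 6×2 + 7×1 = 98
C: 7×1 + 6×0 + 3×3 + 6×2 + 6×0 + 7×1 + 6×3 + 7×4 = 81
D: 7×4 + 6×2 + 3×1 + 6×1 + 6×2 + 7×0 + 6×4 + 7×3 = 106
E: 7×0 + 6×3 + 3×4 + 6×3 + 6×4 + 7×3 + 6×1 + 7×2 = 113

E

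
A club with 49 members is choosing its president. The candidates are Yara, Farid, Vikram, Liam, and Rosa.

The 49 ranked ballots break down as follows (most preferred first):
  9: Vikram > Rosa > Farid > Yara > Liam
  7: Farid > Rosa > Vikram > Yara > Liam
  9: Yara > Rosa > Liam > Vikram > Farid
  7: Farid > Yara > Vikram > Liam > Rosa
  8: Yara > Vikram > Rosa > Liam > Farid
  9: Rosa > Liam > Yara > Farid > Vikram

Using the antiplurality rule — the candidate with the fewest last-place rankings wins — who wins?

Yara

Last-place votes: Yara 0, Farid 17, Vikram 9, Liam 16, Rosa 7.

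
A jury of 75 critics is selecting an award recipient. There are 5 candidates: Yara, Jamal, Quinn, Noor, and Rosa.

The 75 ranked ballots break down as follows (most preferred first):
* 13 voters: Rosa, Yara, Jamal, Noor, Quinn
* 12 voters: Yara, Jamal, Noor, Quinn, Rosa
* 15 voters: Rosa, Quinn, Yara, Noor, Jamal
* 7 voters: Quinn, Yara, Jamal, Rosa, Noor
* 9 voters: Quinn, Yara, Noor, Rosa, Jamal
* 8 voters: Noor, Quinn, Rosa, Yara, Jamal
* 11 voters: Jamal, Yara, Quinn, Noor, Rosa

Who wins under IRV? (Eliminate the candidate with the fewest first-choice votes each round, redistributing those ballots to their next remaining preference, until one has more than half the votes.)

Round 1: Yara 12, Jamal 11, Quinn 16, Noor 8, Rosa 28. Noor eliminated.
Round 2: Yara 12, Jamal 11, Quinn 24, Rosa 28. Jamal eliminated.
Round 3: Yara 23, Quinn 24, Rosa 28. Yara eliminated.
Round 4: Quinn 47, Rosa 28. Quinn has a majority (≥38).

Quinn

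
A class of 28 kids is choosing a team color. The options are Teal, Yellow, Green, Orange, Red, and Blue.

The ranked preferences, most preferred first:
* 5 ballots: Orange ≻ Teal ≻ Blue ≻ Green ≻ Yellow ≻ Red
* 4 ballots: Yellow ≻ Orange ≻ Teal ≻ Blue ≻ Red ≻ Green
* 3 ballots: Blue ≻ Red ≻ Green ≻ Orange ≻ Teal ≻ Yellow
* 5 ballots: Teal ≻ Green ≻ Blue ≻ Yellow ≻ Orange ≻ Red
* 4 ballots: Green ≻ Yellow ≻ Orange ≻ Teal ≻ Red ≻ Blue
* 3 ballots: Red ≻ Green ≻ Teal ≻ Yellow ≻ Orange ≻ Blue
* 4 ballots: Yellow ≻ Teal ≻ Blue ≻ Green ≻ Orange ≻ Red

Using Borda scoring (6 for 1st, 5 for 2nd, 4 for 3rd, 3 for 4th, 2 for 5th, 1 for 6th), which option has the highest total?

Teal: 5×5 + 4×4 + 3×2 + 5×6 + 4×3 + 3×4 + 4×5 = 121
Yellow: 5×2 + 4×6 + 3×1 + 5×3 + 4×5 + 3×3 + 4×6 = 105
Green: 5×3 + 4×1 + 3×4 + 5×5 + 4×6 + 3×5 + 4×3 = 107
Orange: 5×6 + 4×5 + 3×3 + 5×2 + 4×4 + 3×2 + 4×2 = 99
Red: 5×1 + 4×2 + 3×5 + 5×1 + 4×2 + 3×6 + 4×1 = 63
Blue: 5×4 + 4×3 + 3×6 + 5×4 + 4×1 + 3×1 + 4×4 = 93

Teal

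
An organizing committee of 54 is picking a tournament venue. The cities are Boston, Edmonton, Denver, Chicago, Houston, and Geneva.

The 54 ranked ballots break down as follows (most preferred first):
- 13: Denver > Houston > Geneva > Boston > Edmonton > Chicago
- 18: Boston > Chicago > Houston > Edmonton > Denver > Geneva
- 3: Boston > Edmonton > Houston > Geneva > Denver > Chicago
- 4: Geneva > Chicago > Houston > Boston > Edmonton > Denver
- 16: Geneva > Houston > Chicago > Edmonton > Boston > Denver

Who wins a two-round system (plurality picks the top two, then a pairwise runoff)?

Round 1 first-place votes: Boston 21, Edmonton 0, Denver 13, Chicago 0, Houston 0, Geneva 20. Boston and Geneva advance.
Runoff: Boston is ranked above Geneva on 21 ballots, Geneva above Boston on 33.

Geneva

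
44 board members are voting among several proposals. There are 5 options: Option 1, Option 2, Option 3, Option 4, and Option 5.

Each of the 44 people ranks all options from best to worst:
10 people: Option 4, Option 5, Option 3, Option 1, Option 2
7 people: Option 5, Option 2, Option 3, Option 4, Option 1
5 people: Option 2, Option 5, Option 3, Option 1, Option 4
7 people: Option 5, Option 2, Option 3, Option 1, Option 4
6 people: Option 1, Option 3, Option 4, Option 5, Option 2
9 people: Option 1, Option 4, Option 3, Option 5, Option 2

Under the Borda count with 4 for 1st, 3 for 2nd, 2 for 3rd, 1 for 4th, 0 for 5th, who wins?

Option 1: 10×1 + 7×0 + 5×1 + 7×1 + 6×4 + 9×4 = 82
Option 2: 10×0 + 7×3 + 5×4 + 7×3 + 6×0 + 9×0 = 62
Option 3: 10×2 + 7×2 + 5×2 + 7×2 + 6×3 + 9×2 = 94
Option 4: 10×4 + 7×1 + 5×0 + 7×0 + 6×2 + 9×3 = 86
Option 5: 10×3 + 7×4 + 5×3 + 7×4 + 6×1 + 9×1 = 116

Option 5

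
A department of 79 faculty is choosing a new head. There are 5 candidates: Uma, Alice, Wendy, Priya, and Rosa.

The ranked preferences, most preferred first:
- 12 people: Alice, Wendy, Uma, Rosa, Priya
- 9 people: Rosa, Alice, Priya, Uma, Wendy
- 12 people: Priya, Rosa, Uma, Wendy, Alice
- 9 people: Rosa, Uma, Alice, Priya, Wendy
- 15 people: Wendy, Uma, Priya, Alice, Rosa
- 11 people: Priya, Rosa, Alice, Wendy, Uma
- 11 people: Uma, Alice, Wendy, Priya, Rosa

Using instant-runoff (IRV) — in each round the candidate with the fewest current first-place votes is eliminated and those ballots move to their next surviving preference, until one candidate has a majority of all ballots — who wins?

Alice

Round 1: Uma 11, Alice 12, Wendy 15, Priya 23, Rosa 18. Uma eliminated.
Round 2: Alice 23, Wendy 15, Priya 23, Rosa 18. Wendy eliminated.
Round 3: Alice 23, Priya 38, Rosa 18. Rosa eliminated.
Round 4: Alice 41, Priya 38. Alice has a majority (≥40).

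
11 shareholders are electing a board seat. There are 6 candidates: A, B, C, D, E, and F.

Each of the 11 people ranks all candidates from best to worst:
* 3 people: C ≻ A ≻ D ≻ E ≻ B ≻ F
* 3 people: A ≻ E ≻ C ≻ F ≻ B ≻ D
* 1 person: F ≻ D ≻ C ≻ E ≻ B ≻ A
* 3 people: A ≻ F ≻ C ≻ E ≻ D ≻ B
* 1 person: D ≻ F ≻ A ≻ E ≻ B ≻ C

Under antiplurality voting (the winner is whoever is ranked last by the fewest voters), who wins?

Last-place votes: A 1, B 3, C 1, D 3, E 0, F 3.

E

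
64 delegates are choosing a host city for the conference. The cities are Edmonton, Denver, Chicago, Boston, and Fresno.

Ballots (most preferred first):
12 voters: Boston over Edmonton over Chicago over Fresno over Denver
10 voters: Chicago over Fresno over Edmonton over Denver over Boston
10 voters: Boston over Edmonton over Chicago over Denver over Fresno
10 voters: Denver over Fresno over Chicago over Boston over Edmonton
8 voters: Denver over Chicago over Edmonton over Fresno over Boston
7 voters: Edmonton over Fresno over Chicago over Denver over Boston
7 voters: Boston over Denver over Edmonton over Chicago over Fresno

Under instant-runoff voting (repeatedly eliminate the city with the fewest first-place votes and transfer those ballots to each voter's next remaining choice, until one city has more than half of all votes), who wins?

Denver

Round 1: Edmonton 7, Denver 18, Chicago 10, Boston 29, Fresno 0. Fresno eliminated.
Round 2: Edmonton 7, Denver 18, Chicago 10, Boston 29. Edmonton eliminated.
Round 3: Denver 18, Chicago 17, Boston 29. Chicago eliminated.
Round 4: Denver 35, Boston 29. Denver has a majority (≥33).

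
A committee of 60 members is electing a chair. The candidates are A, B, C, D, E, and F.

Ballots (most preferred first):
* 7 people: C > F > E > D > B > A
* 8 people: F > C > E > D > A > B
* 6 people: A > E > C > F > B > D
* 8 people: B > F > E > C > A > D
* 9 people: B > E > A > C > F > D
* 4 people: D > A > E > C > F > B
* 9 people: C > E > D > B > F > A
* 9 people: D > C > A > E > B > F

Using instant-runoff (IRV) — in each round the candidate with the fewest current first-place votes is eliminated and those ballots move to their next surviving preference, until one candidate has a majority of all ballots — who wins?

Round 1: A 6, B 17, C 16, D 13, E 0, F 8. E eliminated.
Round 2: A 6, B 17, C 16, D 13, F 8. A eliminated.
Round 3: B 17, C 22, D 13, F 8. F eliminated.
Round 4: B 17, C 30, D 13. D eliminated.
Round 5: B 17, C 43. C has a majority (≥31).

C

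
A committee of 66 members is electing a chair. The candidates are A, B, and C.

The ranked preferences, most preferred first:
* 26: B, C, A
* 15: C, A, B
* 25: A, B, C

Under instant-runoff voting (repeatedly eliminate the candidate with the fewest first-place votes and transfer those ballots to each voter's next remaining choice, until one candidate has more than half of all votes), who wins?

Round 1: A 25, B 26, C 15. C eliminated.
Round 2: A 40, B 26. A has a majority (≥34).

A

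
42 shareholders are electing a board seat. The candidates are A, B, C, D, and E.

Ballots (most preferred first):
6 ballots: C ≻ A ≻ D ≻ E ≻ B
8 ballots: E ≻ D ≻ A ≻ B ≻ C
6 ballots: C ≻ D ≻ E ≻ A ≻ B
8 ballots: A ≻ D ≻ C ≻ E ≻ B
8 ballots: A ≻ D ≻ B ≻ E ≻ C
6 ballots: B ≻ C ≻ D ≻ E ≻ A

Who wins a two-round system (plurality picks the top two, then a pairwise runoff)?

Round 1 first-place votes: A 16, B 6, C 12, D 0, E 8. A and C advance.
Runoff: A is ranked above C on 24 ballots, C above A on 18.

A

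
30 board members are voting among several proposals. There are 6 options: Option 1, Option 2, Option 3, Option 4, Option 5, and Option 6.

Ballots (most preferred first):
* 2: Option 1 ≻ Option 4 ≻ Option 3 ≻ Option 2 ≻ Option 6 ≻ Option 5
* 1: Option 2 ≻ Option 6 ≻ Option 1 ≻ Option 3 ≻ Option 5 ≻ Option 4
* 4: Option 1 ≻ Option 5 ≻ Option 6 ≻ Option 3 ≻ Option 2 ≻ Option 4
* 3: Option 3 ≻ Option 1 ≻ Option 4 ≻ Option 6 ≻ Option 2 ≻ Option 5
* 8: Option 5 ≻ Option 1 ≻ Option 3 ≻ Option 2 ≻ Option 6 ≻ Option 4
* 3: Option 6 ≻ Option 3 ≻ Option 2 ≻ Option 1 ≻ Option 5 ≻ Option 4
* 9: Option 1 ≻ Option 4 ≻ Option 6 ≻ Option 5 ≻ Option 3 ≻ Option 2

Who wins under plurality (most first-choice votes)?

Option 1

First-place votes: Option 1 15, Option 2 1, Option 3 3, Option 4 0, Option 5 8, Option 6 3.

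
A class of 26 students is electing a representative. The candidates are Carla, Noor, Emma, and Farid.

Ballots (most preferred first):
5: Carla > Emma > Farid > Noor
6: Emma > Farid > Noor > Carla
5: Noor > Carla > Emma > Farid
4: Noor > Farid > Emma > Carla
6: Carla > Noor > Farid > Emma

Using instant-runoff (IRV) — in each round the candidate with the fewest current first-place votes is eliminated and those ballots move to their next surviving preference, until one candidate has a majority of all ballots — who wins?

Round 1: Carla 11, Noor 9, Emma 6, Farid 0. Farid eliminated.
Round 2: Carla 11, Noor 9, Emma 6. Emma eliminated.
Round 3: Carla 11, Noor 15. Noor has a majority (≥14).

Noor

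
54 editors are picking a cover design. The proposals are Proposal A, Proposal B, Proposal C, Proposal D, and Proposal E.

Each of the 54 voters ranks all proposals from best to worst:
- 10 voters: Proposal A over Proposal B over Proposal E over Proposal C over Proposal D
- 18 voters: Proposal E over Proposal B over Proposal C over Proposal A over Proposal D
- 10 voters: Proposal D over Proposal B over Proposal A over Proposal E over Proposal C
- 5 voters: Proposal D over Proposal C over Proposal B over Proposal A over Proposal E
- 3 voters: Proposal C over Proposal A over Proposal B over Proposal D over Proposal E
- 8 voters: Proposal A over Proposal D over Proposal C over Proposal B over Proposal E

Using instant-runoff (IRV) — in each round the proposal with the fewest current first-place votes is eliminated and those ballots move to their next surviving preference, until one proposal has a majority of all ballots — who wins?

Proposal A

Round 1: Proposal A 18, Proposal B 0, Proposal C 3, Proposal D 15, Proposal E 18. Proposal B eliminated.
Round 2: Proposal A 18, Proposal C 3, Proposal D 15, Proposal E 18. Proposal C eliminated.
Round 3: Proposal A 21, Proposal D 15, Proposal E 18. Proposal D eliminated.
Round 4: Proposal A 36, Proposal E 18. Proposal A has a majority (≥28).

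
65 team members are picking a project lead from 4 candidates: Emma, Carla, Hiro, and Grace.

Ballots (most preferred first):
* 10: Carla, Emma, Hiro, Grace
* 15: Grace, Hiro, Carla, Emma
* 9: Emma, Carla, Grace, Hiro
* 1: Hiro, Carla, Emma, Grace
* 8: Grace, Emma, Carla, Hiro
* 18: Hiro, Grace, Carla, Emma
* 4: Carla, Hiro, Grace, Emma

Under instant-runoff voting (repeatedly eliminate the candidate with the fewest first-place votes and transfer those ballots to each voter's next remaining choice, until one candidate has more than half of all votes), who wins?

Round 1: Emma 9, Carla 14, Hiro 19, Grace 23. Emma eliminated.
Round 2: Carla 23, Hiro 19, Grace 23. Hiro eliminated.
Round 3: Carla 24, Grace 41. Grace has a majority (≥33).

Grace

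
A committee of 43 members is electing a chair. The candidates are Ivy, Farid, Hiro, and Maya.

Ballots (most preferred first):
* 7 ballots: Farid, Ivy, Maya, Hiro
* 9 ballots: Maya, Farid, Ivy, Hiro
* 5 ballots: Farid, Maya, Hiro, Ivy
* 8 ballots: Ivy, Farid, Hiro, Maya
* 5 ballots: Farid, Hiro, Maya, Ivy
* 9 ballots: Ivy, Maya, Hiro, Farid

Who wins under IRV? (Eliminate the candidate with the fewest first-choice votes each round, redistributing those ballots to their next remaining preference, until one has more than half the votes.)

Farid

Round 1: Ivy 17, Farid 17, Hiro 0, Maya 9. Hiro eliminated.
Round 2: Ivy 17, Farid 17, Maya 9. Maya eliminated.
Round 3: Ivy 17, Farid 26. Farid has a majority (≥22).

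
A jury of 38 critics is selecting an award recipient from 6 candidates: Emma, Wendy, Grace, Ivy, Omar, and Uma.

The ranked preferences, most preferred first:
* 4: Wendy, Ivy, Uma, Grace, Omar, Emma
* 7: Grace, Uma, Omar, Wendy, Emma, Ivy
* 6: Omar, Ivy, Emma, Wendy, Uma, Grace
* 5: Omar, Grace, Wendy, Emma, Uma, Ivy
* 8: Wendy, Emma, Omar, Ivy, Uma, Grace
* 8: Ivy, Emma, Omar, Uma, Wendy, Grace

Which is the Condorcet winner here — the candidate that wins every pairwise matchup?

Omar vs Emma: 22–16
Omar vs Wendy: 26–12
Omar vs Grace: 27–11
Omar vs Ivy: 26–12
Omar vs Uma: 27–11
Omar beats every other candidate.

Omar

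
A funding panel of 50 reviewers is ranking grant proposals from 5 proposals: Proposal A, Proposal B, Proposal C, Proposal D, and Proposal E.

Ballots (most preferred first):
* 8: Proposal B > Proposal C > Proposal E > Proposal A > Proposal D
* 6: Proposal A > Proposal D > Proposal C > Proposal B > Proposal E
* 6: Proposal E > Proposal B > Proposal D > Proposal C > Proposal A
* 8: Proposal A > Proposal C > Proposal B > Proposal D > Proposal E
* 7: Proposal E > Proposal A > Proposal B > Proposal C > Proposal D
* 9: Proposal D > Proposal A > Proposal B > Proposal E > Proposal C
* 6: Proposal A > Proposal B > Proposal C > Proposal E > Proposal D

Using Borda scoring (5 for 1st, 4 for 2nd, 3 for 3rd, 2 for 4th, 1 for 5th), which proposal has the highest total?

Proposal A: 8×2 + 6×5 + 6×1 + 8×5 + 7×4 + 9×4 + 6×5 = 186
Proposal B: 8×5 + 6×2 + 6×4 + 8×3 + 7×3 + 9×3 + 6×4 = 172
Proposal C: 8×4 + 6×3 + 6×2 + 8×4 + 7×2 + 9×1 + 6×3 = 135
Proposal D: 8×1 + 6×4 + 6×3 + 8×2 + 7×1 + 9×5 + 6×1 = 124
Proposal E: 8×3 + 6×1 + 6×5 + 8×1 + 7×5 + 9×2 + 6×2 = 133

Proposal A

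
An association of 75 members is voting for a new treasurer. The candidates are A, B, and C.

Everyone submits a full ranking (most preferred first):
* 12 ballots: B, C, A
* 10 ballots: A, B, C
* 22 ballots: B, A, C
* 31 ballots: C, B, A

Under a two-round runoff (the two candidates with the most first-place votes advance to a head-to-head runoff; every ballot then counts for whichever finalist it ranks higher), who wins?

Round 1 first-place votes: A 10, B 34, C 31. B and C advance.
Runoff: B is ranked above C on 44 ballots, C above B on 31.

B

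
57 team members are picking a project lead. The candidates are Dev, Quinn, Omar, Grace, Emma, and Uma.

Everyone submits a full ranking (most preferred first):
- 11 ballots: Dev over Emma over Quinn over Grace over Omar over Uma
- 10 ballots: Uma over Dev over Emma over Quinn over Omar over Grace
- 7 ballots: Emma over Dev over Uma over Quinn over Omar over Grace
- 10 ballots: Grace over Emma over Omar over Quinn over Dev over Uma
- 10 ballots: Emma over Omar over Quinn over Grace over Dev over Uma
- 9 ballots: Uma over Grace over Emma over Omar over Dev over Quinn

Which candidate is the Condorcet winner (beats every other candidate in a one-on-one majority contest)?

Emma

Emma vs Dev: 36–21
Emma vs Quinn: 57–0
Emma vs Omar: 57–0
Emma vs Grace: 38–19
Emma vs Uma: 38–19
Emma beats every other candidate.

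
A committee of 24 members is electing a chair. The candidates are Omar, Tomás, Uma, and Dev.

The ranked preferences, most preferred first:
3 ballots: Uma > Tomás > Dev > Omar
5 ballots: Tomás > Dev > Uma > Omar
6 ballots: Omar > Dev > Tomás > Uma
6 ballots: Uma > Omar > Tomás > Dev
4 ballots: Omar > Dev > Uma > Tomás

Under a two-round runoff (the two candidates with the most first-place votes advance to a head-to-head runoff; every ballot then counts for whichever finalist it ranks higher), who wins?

Uma

Round 1 first-place votes: Omar 10, Tomás 5, Uma 9, Dev 0. Omar and Uma advance.
Runoff: Omar is ranked above Uma on 10 ballots, Uma above Omar on 14.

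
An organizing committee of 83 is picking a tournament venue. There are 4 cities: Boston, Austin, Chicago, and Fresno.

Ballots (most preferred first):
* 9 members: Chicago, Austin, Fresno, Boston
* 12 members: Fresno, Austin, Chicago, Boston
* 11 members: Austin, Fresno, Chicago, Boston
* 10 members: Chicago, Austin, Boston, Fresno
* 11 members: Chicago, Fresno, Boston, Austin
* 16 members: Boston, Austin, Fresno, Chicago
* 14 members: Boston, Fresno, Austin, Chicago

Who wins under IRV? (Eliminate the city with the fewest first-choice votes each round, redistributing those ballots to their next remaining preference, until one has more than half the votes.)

Round 1: Boston 30, Austin 11, Chicago 30, Fresno 12. Austin eliminated.
Round 2: Boston 30, Chicago 30, Fresno 23. Fresno eliminated.
Round 3: Boston 30, Chicago 53. Chicago has a majority (≥42).

Chicago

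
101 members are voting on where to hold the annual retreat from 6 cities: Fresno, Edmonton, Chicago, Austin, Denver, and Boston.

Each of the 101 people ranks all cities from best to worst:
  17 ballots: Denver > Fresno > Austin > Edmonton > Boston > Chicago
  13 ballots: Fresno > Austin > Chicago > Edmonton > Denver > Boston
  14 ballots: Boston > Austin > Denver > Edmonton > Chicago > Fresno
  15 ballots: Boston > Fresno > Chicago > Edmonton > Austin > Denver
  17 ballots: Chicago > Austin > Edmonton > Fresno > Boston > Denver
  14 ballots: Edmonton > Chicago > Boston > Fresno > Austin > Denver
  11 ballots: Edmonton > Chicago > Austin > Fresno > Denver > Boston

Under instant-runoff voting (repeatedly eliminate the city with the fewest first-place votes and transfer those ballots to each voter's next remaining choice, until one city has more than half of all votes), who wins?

Edmonton

Round 1: Fresno 13, Edmonton 25, Chicago 17, Austin 0, Denver 17, Boston 29. Austin eliminated.
Round 2: Fresno 13, Edmonton 25, Chicago 17, Denver 17, Boston 29. Fresno eliminated.
Round 3: Edmonton 25, Chicago 30, Denver 17, Boston 29. Denver eliminated.
Round 4: Edmonton 42, Chicago 30, Boston 29. Boston eliminated.
Round 5: Edmonton 56, Chicago 45. Edmonton has a majority (≥51).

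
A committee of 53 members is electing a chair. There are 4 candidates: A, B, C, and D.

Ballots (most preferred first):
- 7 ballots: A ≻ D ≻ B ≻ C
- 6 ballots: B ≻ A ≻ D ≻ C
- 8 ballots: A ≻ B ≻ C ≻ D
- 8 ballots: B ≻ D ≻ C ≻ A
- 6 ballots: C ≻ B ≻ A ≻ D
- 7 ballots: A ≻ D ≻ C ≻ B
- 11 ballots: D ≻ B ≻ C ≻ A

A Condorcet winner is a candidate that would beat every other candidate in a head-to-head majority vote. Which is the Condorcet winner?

B

B vs A: 31–22
B vs C: 40–13
B vs D: 28–25
B beats every other candidate.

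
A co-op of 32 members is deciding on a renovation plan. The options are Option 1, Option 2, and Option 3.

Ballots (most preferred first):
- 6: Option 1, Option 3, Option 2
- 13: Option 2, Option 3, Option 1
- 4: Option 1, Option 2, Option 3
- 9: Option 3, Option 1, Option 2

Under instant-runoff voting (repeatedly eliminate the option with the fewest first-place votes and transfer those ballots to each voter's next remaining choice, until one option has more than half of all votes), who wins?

Round 1: Option 1 10, Option 2 13, Option 3 9. Option 3 eliminated.
Round 2: Option 1 19, Option 2 13. Option 1 has a majority (≥17).

Option 1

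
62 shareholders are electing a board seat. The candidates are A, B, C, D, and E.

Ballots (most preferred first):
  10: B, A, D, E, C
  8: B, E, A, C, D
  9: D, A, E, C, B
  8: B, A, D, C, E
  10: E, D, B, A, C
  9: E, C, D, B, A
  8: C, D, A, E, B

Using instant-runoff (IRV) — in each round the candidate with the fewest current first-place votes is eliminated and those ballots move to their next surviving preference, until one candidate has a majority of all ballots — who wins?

Round 1: A 0, B 26, C 8, D 9, E 19. A eliminated.
Round 2: B 26, C 8, D 9, E 19. C eliminated.
Round 3: B 26, D 17, E 19. D eliminated.
Round 4: B 26, E 36. E has a majority (≥32).

E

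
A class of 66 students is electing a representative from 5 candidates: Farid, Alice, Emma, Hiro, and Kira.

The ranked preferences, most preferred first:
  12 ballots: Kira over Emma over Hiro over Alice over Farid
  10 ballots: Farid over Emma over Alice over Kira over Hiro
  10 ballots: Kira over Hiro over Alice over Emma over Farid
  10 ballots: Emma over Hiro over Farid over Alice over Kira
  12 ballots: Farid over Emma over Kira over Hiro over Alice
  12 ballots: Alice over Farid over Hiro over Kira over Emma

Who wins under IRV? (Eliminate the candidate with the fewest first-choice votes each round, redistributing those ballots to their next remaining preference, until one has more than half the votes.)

Round 1: Farid 22, Alice 12, Emma 10, Hiro 0, Kira 22. Hiro eliminated.
Round 2: Farid 22, Alice 12, Emma 10, Kira 22. Emma eliminated.
Round 3: Farid 32, Alice 12, Kira 22. Alice eliminated.
Round 4: Farid 44, Kira 22. Farid has a majority (≥34).

Farid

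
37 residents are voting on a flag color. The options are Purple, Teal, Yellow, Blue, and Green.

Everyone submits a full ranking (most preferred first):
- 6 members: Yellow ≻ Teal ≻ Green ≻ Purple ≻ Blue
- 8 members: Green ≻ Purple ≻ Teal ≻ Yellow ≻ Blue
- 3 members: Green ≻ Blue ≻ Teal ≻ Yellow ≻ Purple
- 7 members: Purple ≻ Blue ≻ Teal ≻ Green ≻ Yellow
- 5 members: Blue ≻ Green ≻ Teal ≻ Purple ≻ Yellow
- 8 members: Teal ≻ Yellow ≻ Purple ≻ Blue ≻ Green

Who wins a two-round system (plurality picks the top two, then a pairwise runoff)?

Teal

Round 1 first-place votes: Purple 7, Teal 8, Yellow 6, Blue 5, Green 11. Green and Teal advance.
Runoff: Green is ranked above Teal on 16 ballots, Teal above Green on 21.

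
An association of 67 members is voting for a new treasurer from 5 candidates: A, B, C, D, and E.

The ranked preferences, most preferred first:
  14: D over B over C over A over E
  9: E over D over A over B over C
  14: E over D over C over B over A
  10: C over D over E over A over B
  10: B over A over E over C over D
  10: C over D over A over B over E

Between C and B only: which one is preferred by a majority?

C

C is ranked above B on 34 ballots; B above C on 33.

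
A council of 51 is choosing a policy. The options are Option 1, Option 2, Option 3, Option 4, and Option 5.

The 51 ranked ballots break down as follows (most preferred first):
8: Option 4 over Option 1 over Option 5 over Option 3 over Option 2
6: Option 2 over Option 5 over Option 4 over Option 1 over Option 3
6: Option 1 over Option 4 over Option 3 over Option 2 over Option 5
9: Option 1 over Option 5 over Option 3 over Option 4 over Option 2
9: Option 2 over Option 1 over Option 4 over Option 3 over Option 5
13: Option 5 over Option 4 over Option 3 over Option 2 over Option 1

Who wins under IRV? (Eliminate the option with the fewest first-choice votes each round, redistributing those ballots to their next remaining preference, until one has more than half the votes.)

Round 1: Option 1 15, Option 2 15, Option 3 0, Option 4 8, Option 5 13. Option 3 eliminated.
Round 2: Option 1 15, Option 2 15, Option 4 8, Option 5 13. Option 4 eliminated.
Round 3: Option 1 23, Option 2 15, Option 5 13. Option 5 eliminated.
Round 4: Option 1 23, Option 2 28. Option 2 has a majority (≥26).

Option 2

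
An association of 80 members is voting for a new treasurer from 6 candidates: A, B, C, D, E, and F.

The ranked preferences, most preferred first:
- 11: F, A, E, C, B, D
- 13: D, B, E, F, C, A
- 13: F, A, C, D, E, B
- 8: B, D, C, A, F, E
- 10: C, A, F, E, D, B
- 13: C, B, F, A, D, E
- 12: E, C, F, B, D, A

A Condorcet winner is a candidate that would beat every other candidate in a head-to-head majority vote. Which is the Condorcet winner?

C vs A: 56–24
C vs B: 59–21
C vs D: 59–21
C vs E: 44–36
C vs F: 43–37
C beats every other candidate.

C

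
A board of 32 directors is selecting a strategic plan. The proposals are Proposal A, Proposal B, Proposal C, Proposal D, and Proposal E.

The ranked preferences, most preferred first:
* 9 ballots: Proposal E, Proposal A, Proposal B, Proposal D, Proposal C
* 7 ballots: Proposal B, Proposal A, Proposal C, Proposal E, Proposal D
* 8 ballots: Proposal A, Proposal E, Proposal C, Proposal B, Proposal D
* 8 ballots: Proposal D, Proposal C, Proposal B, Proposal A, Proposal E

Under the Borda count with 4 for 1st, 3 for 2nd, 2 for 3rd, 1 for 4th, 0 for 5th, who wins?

Proposal A

Proposal A: 9×3 + 7×3 + 8×4 + 8×1 = 88
Proposal B: 9×2 + 7×4 + 8×1 + 8×2 = 70
Proposal C: 9×0 + 7×2 + 8×2 + 8×3 = 54
Proposal D: 9×1 + 7×0 + 8×0 + 8×4 = 41
Proposal E: 9×4 + 7×1 + 8×3 + 8×0 = 67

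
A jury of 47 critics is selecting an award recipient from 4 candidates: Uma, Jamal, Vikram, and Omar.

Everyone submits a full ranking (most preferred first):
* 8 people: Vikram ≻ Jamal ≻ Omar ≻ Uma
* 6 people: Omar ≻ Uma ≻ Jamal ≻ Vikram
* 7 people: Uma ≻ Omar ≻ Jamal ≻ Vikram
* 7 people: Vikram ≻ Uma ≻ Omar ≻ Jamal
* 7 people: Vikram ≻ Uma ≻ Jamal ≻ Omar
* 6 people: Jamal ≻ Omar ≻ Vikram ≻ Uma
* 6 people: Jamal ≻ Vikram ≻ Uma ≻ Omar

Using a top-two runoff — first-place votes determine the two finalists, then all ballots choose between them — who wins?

Jamal

Round 1 first-place votes: Uma 7, Jamal 12, Vikram 22, Omar 6. Vikram and Jamal advance.
Runoff: Vikram is ranked above Jamal on 22 ballots, Jamal above Vikram on 25.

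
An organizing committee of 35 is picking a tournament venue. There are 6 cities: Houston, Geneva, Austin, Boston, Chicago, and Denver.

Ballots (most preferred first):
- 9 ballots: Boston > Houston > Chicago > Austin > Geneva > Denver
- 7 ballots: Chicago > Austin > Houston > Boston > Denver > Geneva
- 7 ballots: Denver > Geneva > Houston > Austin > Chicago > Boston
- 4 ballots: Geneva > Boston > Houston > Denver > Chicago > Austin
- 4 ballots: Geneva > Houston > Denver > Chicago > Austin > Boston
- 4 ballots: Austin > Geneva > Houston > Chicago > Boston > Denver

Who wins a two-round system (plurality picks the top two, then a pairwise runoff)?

Geneva

Round 1 first-place votes: Houston 0, Geneva 8, Austin 4, Boston 9, Chicago 7, Denver 7. Boston and Geneva advance.
Runoff: Boston is ranked above Geneva on 16 ballots, Geneva above Boston on 19.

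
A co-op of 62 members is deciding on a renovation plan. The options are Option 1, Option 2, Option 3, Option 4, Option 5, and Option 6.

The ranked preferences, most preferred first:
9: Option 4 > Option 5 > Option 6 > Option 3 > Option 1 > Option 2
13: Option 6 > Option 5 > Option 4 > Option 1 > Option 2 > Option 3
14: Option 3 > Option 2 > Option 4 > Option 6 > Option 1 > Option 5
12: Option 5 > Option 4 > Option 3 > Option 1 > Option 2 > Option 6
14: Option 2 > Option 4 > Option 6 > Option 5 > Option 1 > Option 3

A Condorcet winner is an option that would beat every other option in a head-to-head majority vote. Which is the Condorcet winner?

Option 4 vs Option 1: 62–0
Option 4 vs Option 2: 34–28
Option 4 vs Option 3: 48–14
Option 4 vs Option 5: 37–25
Option 4 vs Option 6: 49–13
Option 4 beats every other option.

Option 4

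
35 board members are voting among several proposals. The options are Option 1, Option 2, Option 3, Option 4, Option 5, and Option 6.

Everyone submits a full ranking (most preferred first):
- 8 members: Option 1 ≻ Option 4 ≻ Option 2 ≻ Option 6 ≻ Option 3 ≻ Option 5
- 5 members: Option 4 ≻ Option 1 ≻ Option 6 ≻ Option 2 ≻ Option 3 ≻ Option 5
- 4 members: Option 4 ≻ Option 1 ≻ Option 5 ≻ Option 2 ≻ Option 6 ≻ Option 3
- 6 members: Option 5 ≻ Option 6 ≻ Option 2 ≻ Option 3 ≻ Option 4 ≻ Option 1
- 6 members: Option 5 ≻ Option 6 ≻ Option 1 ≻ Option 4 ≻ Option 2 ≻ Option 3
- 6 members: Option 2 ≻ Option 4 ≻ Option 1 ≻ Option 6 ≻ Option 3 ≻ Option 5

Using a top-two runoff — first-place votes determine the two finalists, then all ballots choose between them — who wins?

Option 4

Round 1 first-place votes: Option 1 8, Option 2 6, Option 3 0, Option 4 9, Option 5 12, Option 6 0. Option 5 and Option 4 advance.
Runoff: Option 5 is ranked above Option 4 on 12 ballots, Option 4 above Option 5 on 23.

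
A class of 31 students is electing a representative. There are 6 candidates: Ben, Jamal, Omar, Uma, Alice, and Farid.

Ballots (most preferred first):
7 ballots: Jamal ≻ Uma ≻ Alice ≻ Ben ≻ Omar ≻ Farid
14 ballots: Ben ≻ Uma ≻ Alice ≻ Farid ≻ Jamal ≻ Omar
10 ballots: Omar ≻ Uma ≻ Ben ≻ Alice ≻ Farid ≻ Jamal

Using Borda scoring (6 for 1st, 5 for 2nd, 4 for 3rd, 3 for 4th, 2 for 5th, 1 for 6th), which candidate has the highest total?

Ben: 7×3 + 14×6 + 10×4 = 145
Jamal: 7×6 + 14×2 + 10×1 = 80
Omar: 7×2 + 14×1 + 10×6 = 88
Uma: 7×5 + 14×5 + 10×5 = 155
Alice: 7×4 + 14×4 + 10×3 = 114
Farid: 7×1 + 14×3 + 10×2 = 69

Uma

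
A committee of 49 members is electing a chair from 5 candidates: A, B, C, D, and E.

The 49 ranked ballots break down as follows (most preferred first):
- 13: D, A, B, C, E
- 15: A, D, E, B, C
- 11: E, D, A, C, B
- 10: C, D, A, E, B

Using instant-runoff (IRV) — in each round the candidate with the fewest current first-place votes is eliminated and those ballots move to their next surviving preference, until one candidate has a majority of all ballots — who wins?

D

Round 1: A 15, B 0, C 10, D 13, E 11. B eliminated.
Round 2: A 15, C 10, D 13, E 11. C eliminated.
Round 3: A 15, D 23, E 11. E eliminated.
Round 4: A 15, D 34. D has a majority (≥25).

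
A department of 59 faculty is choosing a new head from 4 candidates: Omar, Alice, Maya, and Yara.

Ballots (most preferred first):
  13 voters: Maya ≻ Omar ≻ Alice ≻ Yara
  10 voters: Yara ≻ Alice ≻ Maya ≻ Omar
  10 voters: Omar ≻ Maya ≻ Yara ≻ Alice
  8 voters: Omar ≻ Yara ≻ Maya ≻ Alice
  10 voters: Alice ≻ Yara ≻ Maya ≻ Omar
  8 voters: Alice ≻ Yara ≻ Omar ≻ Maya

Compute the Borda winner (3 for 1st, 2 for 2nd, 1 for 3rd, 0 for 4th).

Yara

Omar: 13×2 + 10×0 + 10×3 + 8×3 + 10×0 + 8×1 = 88
Alice: 13×1 + 10×2 + 10×0 + 8×0 + 10×3 + 8×3 = 87
Maya: 13×3 + 10×1 + 10×2 + 8×1 + 10×1 + 8×0 = 87
Yara: 13×0 + 10×3 + 10×1 + 8×2 + 10×2 + 8×2 = 92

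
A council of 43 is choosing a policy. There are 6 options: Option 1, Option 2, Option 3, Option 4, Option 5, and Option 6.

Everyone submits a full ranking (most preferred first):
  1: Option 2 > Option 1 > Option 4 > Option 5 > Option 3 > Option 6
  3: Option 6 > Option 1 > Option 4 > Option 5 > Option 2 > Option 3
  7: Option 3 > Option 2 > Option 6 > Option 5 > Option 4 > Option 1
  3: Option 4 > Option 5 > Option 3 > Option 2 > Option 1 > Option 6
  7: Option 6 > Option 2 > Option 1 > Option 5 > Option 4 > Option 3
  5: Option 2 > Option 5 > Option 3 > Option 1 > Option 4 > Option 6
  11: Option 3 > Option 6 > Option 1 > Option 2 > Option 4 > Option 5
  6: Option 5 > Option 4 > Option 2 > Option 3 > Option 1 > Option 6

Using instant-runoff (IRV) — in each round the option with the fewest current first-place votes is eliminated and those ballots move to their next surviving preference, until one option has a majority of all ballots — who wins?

Option 5

Round 1: Option 1 0, Option 2 6, Option 3 18, Option 4 3, Option 5 6, Option 6 10. Option 1 eliminated.
Round 2: Option 2 6, Option 3 18, Option 4 3, Option 5 6, Option 6 10. Option 4 eliminated.
Round 3: Option 2 6, Option 3 18, Option 5 9, Option 6 10. Option 2 eliminated.
Round 4: Option 3 18, Option 5 15, Option 6 10. Option 6 eliminated.
Round 5: Option 3 18, Option 5 25. Option 5 has a majority (≥22).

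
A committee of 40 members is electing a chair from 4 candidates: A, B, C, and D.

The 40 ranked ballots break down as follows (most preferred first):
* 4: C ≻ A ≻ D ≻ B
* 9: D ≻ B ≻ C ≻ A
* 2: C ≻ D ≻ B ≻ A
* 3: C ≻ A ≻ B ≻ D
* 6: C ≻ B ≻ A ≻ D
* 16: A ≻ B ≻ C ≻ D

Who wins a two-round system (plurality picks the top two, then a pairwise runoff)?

C

Round 1 first-place votes: A 16, B 0, C 15, D 9. A and C advance.
Runoff: A is ranked above C on 16 ballots, C above A on 24.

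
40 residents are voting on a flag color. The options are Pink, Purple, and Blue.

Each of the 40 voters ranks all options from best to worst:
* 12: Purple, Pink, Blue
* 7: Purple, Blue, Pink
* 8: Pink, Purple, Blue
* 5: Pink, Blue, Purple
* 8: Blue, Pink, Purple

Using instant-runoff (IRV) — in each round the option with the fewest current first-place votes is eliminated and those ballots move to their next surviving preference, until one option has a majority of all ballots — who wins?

Round 1: Pink 13, Purple 19, Blue 8. Blue eliminated.
Round 2: Pink 21, Purple 19. Pink has a majority (≥21).

Pink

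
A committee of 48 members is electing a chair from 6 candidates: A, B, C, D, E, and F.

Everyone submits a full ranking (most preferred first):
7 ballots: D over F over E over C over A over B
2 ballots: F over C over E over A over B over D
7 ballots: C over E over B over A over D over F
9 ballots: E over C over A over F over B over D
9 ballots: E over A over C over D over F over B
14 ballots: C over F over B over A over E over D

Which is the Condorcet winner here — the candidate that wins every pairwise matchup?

E

E vs A: 34–14
E vs B: 34–14
E vs C: 25–23
E vs D: 41–7
E vs F: 25–23
E beats every other candidate.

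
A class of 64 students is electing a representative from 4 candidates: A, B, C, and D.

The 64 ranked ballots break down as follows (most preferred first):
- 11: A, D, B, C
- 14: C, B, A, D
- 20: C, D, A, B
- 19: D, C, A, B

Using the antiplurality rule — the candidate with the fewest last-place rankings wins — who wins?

Last-place votes: A 0, B 39, C 11, D 14.

A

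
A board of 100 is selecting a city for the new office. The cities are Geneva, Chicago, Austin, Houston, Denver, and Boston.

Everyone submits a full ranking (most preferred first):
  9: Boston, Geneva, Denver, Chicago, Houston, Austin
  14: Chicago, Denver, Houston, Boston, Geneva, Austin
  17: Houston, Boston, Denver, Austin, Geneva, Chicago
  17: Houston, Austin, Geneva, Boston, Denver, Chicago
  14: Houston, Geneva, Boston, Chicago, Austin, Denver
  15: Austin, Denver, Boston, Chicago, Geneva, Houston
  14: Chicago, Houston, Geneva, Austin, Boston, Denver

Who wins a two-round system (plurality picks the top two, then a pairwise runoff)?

Round 1 first-place votes: Geneva 0, Chicago 28, Austin 15, Houston 48, Denver 0, Boston 9. Houston and Chicago advance.
Runoff: Houston is ranked above Chicago on 48 ballots, Chicago above Houston on 52.

Chicago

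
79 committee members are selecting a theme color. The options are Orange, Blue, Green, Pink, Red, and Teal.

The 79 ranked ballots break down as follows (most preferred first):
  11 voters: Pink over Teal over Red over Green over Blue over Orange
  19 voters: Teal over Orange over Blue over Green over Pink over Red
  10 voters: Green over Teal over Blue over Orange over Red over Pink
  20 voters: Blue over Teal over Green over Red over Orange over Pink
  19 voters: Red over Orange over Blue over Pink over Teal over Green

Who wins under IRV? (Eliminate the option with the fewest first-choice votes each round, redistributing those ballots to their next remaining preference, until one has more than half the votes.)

Round 1: Orange 0, Blue 20, Green 10, Pink 11, Red 19, Teal 19. Orange eliminated.
Round 2: Blue 20, Green 10, Pink 11, Red 19, Teal 19. Green eliminated.
Round 3: Blue 20, Pink 11, Red 19, Teal 29. Pink eliminated.
Round 4: Blue 20, Red 19, Teal 40. Teal has a majority (≥40).

Teal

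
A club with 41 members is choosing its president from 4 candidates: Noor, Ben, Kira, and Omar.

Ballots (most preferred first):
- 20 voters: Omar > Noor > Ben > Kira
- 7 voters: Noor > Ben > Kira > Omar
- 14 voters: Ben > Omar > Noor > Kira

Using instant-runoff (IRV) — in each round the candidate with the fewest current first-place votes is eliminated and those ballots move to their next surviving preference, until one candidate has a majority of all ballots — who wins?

Ben

Round 1: Noor 7, Ben 14, Kira 0, Omar 20. Kira eliminated.
Round 2: Noor 7, Ben 14, Omar 20. Noor eliminated.
Round 3: Ben 21, Omar 20. Ben has a majority (≥21).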